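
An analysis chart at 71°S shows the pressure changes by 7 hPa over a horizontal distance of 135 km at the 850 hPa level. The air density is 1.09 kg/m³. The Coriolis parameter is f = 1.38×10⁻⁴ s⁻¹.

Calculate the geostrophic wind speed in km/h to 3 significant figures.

124 km/h

Pressure gradient: |∂P/∂n| = 700 Pa / 135000 m = 5.19×10⁻³ Pa/m
Geostrophic balance (pressure-gradient force = Coriolis force):
V_g = (1/(fρ)) |∂P/∂n| = 5.19×10⁻³ / (1.38×10⁻⁴ × 1.09) = 34.5 m/s
Converting: 34.5 m/s × 3.6 = 124 km/h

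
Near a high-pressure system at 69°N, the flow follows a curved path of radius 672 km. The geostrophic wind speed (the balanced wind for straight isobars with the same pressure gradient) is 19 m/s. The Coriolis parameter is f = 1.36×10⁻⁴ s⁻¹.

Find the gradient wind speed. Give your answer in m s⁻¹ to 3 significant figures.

Around a high, pressure-gradient force acts outward with centrifugal, so Coriolis balances both:
fV = (1/ρ)|∂P/∂n| + V²/R  →  V² − fR·V + fR·V_g = 0
With fR = 1.36×10⁻⁴ × 672×10³ m = 91.4 m/s:
V = [fR − √((fR)² − 4 fR V_g)]/2 = [91.4 − √(91.4² − 4×91.4×19)]/2 = 26.9 m/s
Supergeostrophic (V > V_g = 19 m/s), as expected around a high.

26.9 m s⁻¹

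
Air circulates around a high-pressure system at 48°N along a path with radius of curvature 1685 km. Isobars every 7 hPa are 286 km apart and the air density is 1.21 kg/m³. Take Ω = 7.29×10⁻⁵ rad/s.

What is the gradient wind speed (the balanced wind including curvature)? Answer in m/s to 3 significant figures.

Coriolis parameter at 48°N:
f = 2Ω sin φ = 2 × 7.29×10⁻⁵ × sin 48° = 1.08×10⁻⁴ s⁻¹
Pressure gradient: |∂P/∂n| = 700 Pa / 286000 m = 2.45×10⁻³ Pa/m
Geostrophic speed: V_g = |∂P/∂n|/(fρ) = 2.45×10⁻³/(1.08×10⁻⁴ × 1.21) = 18.7 m/s
Around a high, pressure-gradient force acts outward with centrifugal, so Coriolis balances both:
fV = (1/ρ)|∂P/∂n| + V²/R  →  V² − fR·V + fR·V_g = 0
With fR = 1.08×10⁻⁴ × 1685×10³ m = 183 m/s:
V = [fR − √((fR)² − 4 fR V_g)]/2 = [183 − √(183² − 4×183×18.7)]/2 = 21.1 m/s
Supergeostrophic (V > V_g = 18.7 m/s), as expected around a high.

21.1 m/s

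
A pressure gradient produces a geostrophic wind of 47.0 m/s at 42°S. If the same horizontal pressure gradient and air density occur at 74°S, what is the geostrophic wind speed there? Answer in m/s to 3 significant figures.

32.7 m/s

With the same pressure gradient and density, V_g ∝ 1/f ∝ 1/sin φ.
V₂ = V₁ · sin φ₁ / sin φ₂ = 47.0 × sin 42° / sin 74°
V₂ = 47.0 × 0.6691/0.9613 = 32.7 m/s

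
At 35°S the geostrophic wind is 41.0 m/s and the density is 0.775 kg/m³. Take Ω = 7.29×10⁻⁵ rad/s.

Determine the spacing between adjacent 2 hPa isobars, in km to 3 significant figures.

75.3 km

Coriolis parameter at 35°S:
f = 2Ω sin φ = 2 × 7.29×10⁻⁵ × sin 35° = 8.36×10⁻⁵ s⁻¹
Geostrophic balance rearranged: |∂P/∂n| = f ρ V_g
|∂P/∂n| = 8.36×10⁻⁵ × 0.775 × 41.0 = 2.66×10⁻³ Pa/m
Isobar spacing: Δn = ΔP/|∂P/∂n| = 200 Pa / 2.66×10⁻³ Pa/m = 75265 m ≈ 75.3 km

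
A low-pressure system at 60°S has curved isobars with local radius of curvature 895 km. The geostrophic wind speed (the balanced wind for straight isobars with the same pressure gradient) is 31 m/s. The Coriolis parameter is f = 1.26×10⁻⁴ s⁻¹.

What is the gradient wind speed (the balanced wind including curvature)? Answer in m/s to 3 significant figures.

25.3 m/s

Around a low, centrifugal force acts outward with Coriolis, so pressure-gradient force balances both:
(1/ρ)|∂P/∂n| = fV + V²/R  →  V² + fR·V − fR·V_g = 0
With fR = 1.26×10⁻⁴ × 895×10³ m = 113 m/s:
V = [−fR + √((fR)² + 4 fR V_g)]/2 = [−113 + √(113² + 4×113×31)]/2 = 25.3 m/s
Subgeostrophic (V < V_g = 31 m/s), as expected around a low.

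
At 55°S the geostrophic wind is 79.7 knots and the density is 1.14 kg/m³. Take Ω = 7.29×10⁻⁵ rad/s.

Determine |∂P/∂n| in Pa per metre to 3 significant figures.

5.58×10⁻³ Pa/m

Coriolis parameter at 55°S:
f = 2Ω sin φ = 2 × 7.29×10⁻⁵ × sin 55° = 1.19×10⁻⁴ s⁻¹
Wind speed in SI: 79.7 knots = 41.0 m/s
Geostrophic balance rearranged: |∂P/∂n| = f ρ V_g
|∂P/∂n| = 1.19×10⁻⁴ × 1.14 × 41.0 = 5.58×10⁻³ Pa/m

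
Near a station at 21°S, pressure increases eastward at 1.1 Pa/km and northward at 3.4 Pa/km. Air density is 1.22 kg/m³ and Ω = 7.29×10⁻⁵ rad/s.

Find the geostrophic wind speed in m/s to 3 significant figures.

Coriolis parameter at 21°S:
f = 2Ω sin φ = 2 × 7.29×10⁻⁵ × sin 21° = 5.23×10⁻⁵ s⁻¹
In the Southern Hemisphere f is negative: f = −5.23×10⁻⁵ s⁻¹.
Component geostrophic relations (x east, y north):
u_g = −(1/(fρ)) ∂P/∂y,  v_g = (1/(fρ)) ∂P/∂x
u_g = −(3.4×10⁻³)/(−5.23×10⁻⁵ × 1.22) = 53.3 m/s;  v_g = (1.1×10⁻³)/(−5.23×10⁻⁵ × 1.22) = −17.3 m/s
|V_g| = √(u_g² + v_g²) = 56.1 m/s

56.1 m/s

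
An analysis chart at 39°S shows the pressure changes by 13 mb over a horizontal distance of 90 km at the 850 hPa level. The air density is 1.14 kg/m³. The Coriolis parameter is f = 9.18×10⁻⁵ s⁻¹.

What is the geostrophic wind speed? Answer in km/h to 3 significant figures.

497 km/h

Pressure gradient: |∂P/∂n| = 1300 Pa / 90000 m = 1.44×10⁻² Pa/m
Geostrophic balance (pressure-gradient force = Coriolis force):
V_g = (1/(fρ)) |∂P/∂n| = 1.44×10⁻² / (9.18×10⁻⁵ × 1.14) = 138 m/s
Converting: 138 m/s × 3.6 = 497 km/h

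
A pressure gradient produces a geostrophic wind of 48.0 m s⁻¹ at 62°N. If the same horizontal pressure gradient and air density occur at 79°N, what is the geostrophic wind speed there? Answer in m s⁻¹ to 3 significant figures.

43.2 m s⁻¹

With the same pressure gradient and density, V_g ∝ 1/f ∝ 1/sin φ.
V₂ = V₁ · sin φ₁ / sin φ₂ = 48.0 × sin 62° / sin 79°
V₂ = 48.0 × 0.8829/0.9816 = 43.2 m s⁻¹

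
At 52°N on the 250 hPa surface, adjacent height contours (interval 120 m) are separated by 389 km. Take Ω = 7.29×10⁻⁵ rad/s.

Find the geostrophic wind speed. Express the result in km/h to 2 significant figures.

95 km/h

Coriolis parameter at 52°N:
f = 2Ω sin φ = 2 × 7.29×10⁻⁵ × sin 52° = 1.15×10⁻⁴ s⁻¹
Height gradient: |∂Z/∂n| = 120 m / 389000 m = 3.08×10⁻⁴
On a pressure surface, geostrophic balance gives V_g = (g/f)|∂Z/∂n|:
V_g = 9.81 × 3.08×10⁻⁴ / 1.15×10⁻⁴ = 26.3 m/s
Converting: 26.3 m/s × 3.6 = 95 km/h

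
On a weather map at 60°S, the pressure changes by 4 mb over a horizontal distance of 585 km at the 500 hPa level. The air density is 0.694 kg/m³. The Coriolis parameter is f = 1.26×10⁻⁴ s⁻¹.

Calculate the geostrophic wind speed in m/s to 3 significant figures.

7.82 m/s

Pressure gradient: |∂P/∂n| = 400 Pa / 585000 m = 6.84×10⁻⁴ Pa/m
Geostrophic balance (pressure-gradient force = Coriolis force):
V_g = (1/(fρ)) |∂P/∂n| = 6.84×10⁻⁴ / (1.26×10⁻⁴ × 0.694) = 7.82 m/s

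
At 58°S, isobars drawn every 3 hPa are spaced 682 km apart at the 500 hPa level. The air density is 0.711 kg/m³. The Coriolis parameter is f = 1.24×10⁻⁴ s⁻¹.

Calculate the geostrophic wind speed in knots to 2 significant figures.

9.7 knots

Pressure gradient: |∂P/∂n| = 300 Pa / 682000 m = 4.40×10⁻⁴ Pa/m
Geostrophic balance (pressure-gradient force = Coriolis force):
V_g = (1/(fρ)) |∂P/∂n| = 4.40×10⁻⁴ / (1.24×10⁻⁴ × 0.711) = 4.99 m/s
Converting: 4.99 m/s × 1.944 = 9.7 knots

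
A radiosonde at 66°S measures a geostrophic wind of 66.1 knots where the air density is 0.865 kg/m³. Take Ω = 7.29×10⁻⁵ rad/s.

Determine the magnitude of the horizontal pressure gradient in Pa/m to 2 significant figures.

3.9×10⁻³ Pa/m

Coriolis parameter at 66°S:
f = 2Ω sin φ = 2 × 7.29×10⁻⁵ × sin 66° = 1.33×10⁻⁴ s⁻¹
Wind speed in SI: 66.1 knots = 34.0 m/s
Geostrophic balance rearranged: |∂P/∂n| = f ρ V_g
|∂P/∂n| = 1.33×10⁻⁴ × 0.865 × 34.0 = 3.92×10⁻³ Pa/m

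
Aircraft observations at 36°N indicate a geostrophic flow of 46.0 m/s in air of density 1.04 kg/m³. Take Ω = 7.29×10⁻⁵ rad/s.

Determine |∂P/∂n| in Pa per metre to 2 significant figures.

Coriolis parameter at 36°N:
f = 2Ω sin φ = 2 × 7.29×10⁻⁵ × sin 36° = 8.57×10⁻⁵ s⁻¹
Geostrophic balance rearranged: |∂P/∂n| = f ρ V_g
|∂P/∂n| = 8.57×10⁻⁵ × 1.04 × 46.0 = 4.10×10⁻³ Pa/m

4.1×10⁻³ Pa/m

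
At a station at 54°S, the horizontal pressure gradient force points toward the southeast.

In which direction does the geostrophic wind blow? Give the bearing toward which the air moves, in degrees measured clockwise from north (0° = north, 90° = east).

The pressure-gradient force points toward the southeast (bearing 135°).
Geostrophic balance: in the Southern Hemisphere the Coriolis force deflects motion to the left, so the geostrophic wind blows 90° to the left of the pressure-gradient force (low pressure on the right).
Rotating 135° by 90° counterclockwise gives 045° — the wind blows toward the northeast.

045°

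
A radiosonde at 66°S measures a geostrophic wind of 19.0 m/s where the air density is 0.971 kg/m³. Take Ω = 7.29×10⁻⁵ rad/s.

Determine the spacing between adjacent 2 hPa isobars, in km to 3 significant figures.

Coriolis parameter at 66°S:
f = 2Ω sin φ = 2 × 7.29×10⁻⁵ × sin 66° = 1.33×10⁻⁴ s⁻¹
Geostrophic balance rearranged: |∂P/∂n| = f ρ V_g
|∂P/∂n| = 1.33×10⁻⁴ × 0.971 × 19.0 = 2.46×10⁻³ Pa/m
Isobar spacing: Δn = ΔP/|∂P/∂n| = 200 Pa / 2.46×10⁻³ Pa/m = 81390 m ≈ 81.4 km

81.4 km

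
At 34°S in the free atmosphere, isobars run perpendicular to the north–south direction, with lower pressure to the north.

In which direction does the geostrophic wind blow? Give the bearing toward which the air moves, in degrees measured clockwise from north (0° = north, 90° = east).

270°

The pressure-gradient force points toward the north (bearing 000°).
Geostrophic balance: in the Southern Hemisphere the Coriolis force deflects motion to the left, so the geostrophic wind blows 90° to the left of the pressure-gradient force (low pressure on the right).
Rotating 000° by 90° counterclockwise gives 270° — the wind blows toward the west.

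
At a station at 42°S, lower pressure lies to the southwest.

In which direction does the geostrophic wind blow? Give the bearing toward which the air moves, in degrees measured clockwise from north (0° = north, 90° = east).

135°

The pressure-gradient force points toward the southwest (bearing 225°).
Geostrophic balance: in the Southern Hemisphere the Coriolis force deflects motion to the left, so the geostrophic wind blows 90° to the left of the pressure-gradient force (low pressure on the right).
Rotating 225° by 90° counterclockwise gives 135° — the wind blows toward the southeast.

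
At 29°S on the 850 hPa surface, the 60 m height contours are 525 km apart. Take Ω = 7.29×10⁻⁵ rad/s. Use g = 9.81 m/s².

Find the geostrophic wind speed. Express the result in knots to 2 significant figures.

31 knots

Coriolis parameter at 29°S:
f = 2Ω sin φ = 2 × 7.29×10⁻⁵ × sin 29° = 7.07×10⁻⁵ s⁻¹
Height gradient: |∂Z/∂n| = 60 m / 525000 m = 1.14×10⁻⁴
On a pressure surface, geostrophic balance gives V_g = (g/f)|∂Z/∂n|:
V_g = 9.81 × 1.14×10⁻⁴ / 7.07×10⁻⁵ = 15.9 m/s
Converting: 15.9 m/s × 1.944 = 31 knots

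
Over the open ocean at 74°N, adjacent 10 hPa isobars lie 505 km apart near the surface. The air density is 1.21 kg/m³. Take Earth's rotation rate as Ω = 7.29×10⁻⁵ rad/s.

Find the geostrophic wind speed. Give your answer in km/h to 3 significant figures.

Coriolis parameter at 74°N:
f = 2Ω sin φ = 2 × 7.29×10⁻⁵ × sin 74° = 1.40×10⁻⁴ s⁻¹
Pressure gradient: |∂P/∂n| = 1000 Pa / 505000 m = 1.98×10⁻³ Pa/m
Geostrophic balance (pressure-gradient force = Coriolis force):
V_g = (1/(fρ)) |∂P/∂n| = 1.98×10⁻³ / (1.40×10⁻⁴ × 1.21) = 11.7 m/s
Converting: 11.7 m/s × 3.6 = 42.0 km/h

42.0 km/h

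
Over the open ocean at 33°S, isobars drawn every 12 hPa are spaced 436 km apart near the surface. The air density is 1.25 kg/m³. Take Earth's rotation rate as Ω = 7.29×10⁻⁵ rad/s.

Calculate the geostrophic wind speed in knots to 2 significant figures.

Coriolis parameter at 33°S:
f = 2Ω sin φ = 2 × 7.29×10⁻⁵ × sin 33° = 7.94×10⁻⁵ s⁻¹
Pressure gradient: |∂P/∂n| = 1200 Pa / 436000 m = 2.75×10⁻³ Pa/m
Geostrophic balance (pressure-gradient force = Coriolis force):
V_g = (1/(fρ)) |∂P/∂n| = 2.75×10⁻³ / (7.94×10⁻⁵ × 1.25) = 27.7 m/s
Converting: 27.7 m/s × 1.944 = 54 knots

54 knots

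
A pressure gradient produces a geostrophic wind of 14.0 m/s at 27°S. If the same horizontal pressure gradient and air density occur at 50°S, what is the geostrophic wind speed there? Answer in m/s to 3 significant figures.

8.30 m/s

With the same pressure gradient and density, V_g ∝ 1/f ∝ 1/sin φ.
V₂ = V₁ · sin φ₁ / sin φ₂ = 14.0 × sin 27° / sin 50°
V₂ = 14.0 × 0.4540/0.7660 = 8.30 m/s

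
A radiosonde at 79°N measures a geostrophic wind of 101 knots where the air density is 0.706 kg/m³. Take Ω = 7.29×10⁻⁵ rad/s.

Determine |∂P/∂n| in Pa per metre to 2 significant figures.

5.3×10⁻³ Pa/m

Coriolis parameter at 79°N:
f = 2Ω sin φ = 2 × 7.29×10⁻⁵ × sin 79° = 1.43×10⁻⁴ s⁻¹
Wind speed in SI: 101 knots = 52.0 m/s
Geostrophic balance rearranged: |∂P/∂n| = f ρ V_g
|∂P/∂n| = 1.43×10⁻⁴ × 0.706 × 52.0 = 5.25×10⁻³ Pa/m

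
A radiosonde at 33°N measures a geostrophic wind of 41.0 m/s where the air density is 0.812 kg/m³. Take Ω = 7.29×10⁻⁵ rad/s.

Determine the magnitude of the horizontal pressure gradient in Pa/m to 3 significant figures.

2.64×10⁻³ Pa/m

Coriolis parameter at 33°N:
f = 2Ω sin φ = 2 × 7.29×10⁻⁵ × sin 33° = 7.94×10⁻⁵ s⁻¹
Geostrophic balance rearranged: |∂P/∂n| = f ρ V_g
|∂P/∂n| = 7.94×10⁻⁵ × 0.812 × 41.0 = 2.64×10⁻³ Pa/m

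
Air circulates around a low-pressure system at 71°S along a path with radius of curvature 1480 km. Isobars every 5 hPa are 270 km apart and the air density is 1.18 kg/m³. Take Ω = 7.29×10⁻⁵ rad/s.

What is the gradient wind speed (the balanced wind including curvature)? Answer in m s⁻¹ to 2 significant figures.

Coriolis parameter at 71°S:
f = 2Ω sin φ = 2 × 7.29×10⁻⁵ × sin 71° = 1.38×10⁻⁴ s⁻¹
Pressure gradient: |∂P/∂n| = 500 Pa / 270000 m = 1.85×10⁻³ Pa/m
Geostrophic speed: V_g = |∂P/∂n|/(fρ) = 1.85×10⁻³/(1.38×10⁻⁴ × 1.18) = 11.4 m/s
Around a low, centrifugal force acts outward with Coriolis, so pressure-gradient force balances both:
(1/ρ)|∂P/∂n| = fV + V²/R  →  V² + fR·V − fR·V_g = 0
With fR = 1.38×10⁻⁴ × 1480×10³ m = 204 m/s:
V = [−fR + √((fR)² + 4 fR V_g)]/2 = [−204 + √(204² + 4×204×11.4)]/2 = 10.8 m/s
Subgeostrophic (V < V_g = 11.4 m/s), as expected around a low.

11 m s⁻¹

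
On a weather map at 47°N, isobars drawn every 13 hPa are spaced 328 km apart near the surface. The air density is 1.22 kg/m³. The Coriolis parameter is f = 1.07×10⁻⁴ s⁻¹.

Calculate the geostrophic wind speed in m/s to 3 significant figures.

30.4 m/s

Pressure gradient: |∂P/∂n| = 1300 Pa / 328000 m = 3.96×10⁻³ Pa/m
Geostrophic balance (pressure-gradient force = Coriolis force):
V_g = (1/(fρ)) |∂P/∂n| = 3.96×10⁻³ / (1.07×10⁻⁴ × 1.22) = 30.4 m/s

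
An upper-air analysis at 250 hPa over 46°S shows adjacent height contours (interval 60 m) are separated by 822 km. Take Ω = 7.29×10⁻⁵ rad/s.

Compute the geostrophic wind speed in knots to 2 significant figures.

13 knots

Coriolis parameter at 46°S:
f = 2Ω sin φ = 2 × 7.29×10⁻⁵ × sin 46° = 1.05×10⁻⁴ s⁻¹
Height gradient: |∂Z/∂n| = 60 m / 822000 m = 7.30×10⁻⁵
On a pressure surface, geostrophic balance gives V_g = (g/f)|∂Z/∂n|:
V_g = 9.81 × 7.30×10⁻⁵ / 1.05×10⁻⁴ = 6.83 m/s
Converting: 6.83 m/s × 1.944 = 13 knots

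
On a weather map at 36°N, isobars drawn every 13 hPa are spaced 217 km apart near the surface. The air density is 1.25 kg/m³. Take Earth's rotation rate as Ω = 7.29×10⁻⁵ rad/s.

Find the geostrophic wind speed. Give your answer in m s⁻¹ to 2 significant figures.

Coriolis parameter at 36°N:
f = 2Ω sin φ = 2 × 7.29×10⁻⁵ × sin 36° = 8.57×10⁻⁵ s⁻¹
Pressure gradient: |∂P/∂n| = 1300 Pa / 217000 m = 5.99×10⁻³ Pa/m
Geostrophic balance (pressure-gradient force = Coriolis force):
V_g = (1/(fρ)) |∂P/∂n| = 5.99×10⁻³ / (8.57×10⁻⁵ × 1.25) = 55.9 m/s

56 m s⁻¹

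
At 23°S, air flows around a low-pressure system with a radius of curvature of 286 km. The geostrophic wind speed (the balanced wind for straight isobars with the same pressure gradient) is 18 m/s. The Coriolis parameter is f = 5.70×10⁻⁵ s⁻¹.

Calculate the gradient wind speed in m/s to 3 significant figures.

10.8 m/s

Around a low, centrifugal force acts outward with Coriolis, so pressure-gradient force balances both:
(1/ρ)|∂P/∂n| = fV + V²/R  →  V² + fR·V − fR·V_g = 0
With fR = 5.70×10⁻⁵ × 286×10³ m = 16.3 m/s:
V = [−fR + √((fR)² + 4 fR V_g)]/2 = [−16.3 + √(16.3² + 4×16.3×18)]/2 = 10.8 m/s
Subgeostrophic (V < V_g = 18 m/s), as expected around a low.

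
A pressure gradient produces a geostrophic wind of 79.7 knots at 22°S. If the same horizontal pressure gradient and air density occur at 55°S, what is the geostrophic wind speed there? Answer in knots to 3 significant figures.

With the same pressure gradient and density, V_g ∝ 1/f ∝ 1/sin φ.
V₂ = V₁ · sin φ₁ / sin φ₂ = 79.7 × sin 22° / sin 55°
V₂ = 79.7 × 0.3746/0.8192 = 36.4 knots

36.4 knots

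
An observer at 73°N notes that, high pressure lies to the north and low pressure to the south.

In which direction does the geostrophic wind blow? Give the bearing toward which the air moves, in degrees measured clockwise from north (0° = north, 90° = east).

The pressure-gradient force points toward the south (bearing 180°).
Geostrophic balance: in the Northern Hemisphere the Coriolis force deflects motion to the right, so the geostrophic wind blows 90° to the right of the pressure-gradient force (low pressure on the left).
Rotating 180° by 90° clockwise gives 270° — the wind blows toward the west.

270°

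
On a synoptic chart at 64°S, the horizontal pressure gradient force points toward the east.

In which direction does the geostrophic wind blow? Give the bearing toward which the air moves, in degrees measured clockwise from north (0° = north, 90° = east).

000°

The pressure-gradient force points toward the east (bearing 090°).
Geostrophic balance: in the Southern Hemisphere the Coriolis force deflects motion to the left, so the geostrophic wind blows 90° to the left of the pressure-gradient force (low pressure on the right).
Rotating 090° by 90° counterclockwise gives 000° — the wind blows toward the north.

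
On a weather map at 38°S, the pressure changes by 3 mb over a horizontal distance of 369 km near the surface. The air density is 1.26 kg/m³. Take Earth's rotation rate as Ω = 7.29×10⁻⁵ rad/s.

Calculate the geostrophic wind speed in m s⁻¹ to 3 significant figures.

7.19 m s⁻¹

Coriolis parameter at 38°S:
f = 2Ω sin φ = 2 × 7.29×10⁻⁵ × sin 38° = 8.98×10⁻⁵ s⁻¹
Pressure gradient: |∂P/∂n| = 300 Pa / 369000 m = 8.13×10⁻⁴ Pa/m
Geostrophic balance (pressure-gradient force = Coriolis force):
V_g = (1/(fρ)) |∂P/∂n| = 8.13×10⁻⁴ / (8.98×10⁻⁵ × 1.26) = 7.19 m/s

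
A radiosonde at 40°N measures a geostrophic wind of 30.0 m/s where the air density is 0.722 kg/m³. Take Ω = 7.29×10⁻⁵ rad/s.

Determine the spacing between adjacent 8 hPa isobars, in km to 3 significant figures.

Coriolis parameter at 40°N:
f = 2Ω sin φ = 2 × 7.29×10⁻⁵ × sin 40° = 9.37×10⁻⁵ s⁻¹
Geostrophic balance rearranged: |∂P/∂n| = f ρ V_g
|∂P/∂n| = 9.37×10⁻⁵ × 0.722 × 30.0 = 2.03×10⁻³ Pa/m
Isobar spacing: Δn = ΔP/|∂P/∂n| = 800 Pa / 2.03×10⁻³ Pa/m = 394100 m ≈ 394 km

394 km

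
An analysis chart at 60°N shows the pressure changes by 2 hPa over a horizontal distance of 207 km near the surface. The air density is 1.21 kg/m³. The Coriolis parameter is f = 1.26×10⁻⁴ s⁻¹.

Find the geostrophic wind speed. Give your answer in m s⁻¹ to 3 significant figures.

Pressure gradient: |∂P/∂n| = 200 Pa / 207000 m = 9.66×10⁻⁴ Pa/m
Geostrophic balance (pressure-gradient force = Coriolis force):
V_g = (1/(fρ)) |∂P/∂n| = 9.66×10⁻⁴ / (1.26×10⁻⁴ × 1.21) = 6.34 m/s

6.34 m s⁻¹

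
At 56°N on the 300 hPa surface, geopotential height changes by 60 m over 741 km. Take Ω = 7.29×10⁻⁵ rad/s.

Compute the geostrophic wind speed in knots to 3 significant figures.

Coriolis parameter at 56°N:
f = 2Ω sin φ = 2 × 7.29×10⁻⁵ × sin 56° = 1.21×10⁻⁴ s⁻¹
Height gradient: |∂Z/∂n| = 60 m / 741000 m = 8.10×10⁻⁵
On a pressure surface, geostrophic balance gives V_g = (g/f)|∂Z/∂n|:
V_g = 9.81 × 8.10×10⁻⁵ / 1.21×10⁻⁴ = 6.57 m/s
Converting: 6.57 m/s × 1.944 = 12.8 knots

12.8 knots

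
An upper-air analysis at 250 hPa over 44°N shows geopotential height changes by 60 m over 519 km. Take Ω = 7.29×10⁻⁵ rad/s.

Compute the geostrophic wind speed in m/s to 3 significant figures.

11.2 m/s

Coriolis parameter at 44°N:
f = 2Ω sin φ = 2 × 7.29×10⁻⁵ × sin 44° = 1.01×10⁻⁴ s⁻¹
Height gradient: |∂Z/∂n| = 60 m / 519000 m = 1.16×10⁻⁴
On a pressure surface, geostrophic balance gives V_g = (g/f)|∂Z/∂n|:
V_g = 9.81 × 1.16×10⁻⁴ / 1.01×10⁻⁴ = 11.2 m/s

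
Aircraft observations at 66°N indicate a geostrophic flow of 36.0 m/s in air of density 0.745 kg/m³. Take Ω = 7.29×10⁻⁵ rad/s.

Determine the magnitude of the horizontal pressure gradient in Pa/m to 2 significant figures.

3.6×10⁻³ Pa/m

Coriolis parameter at 66°N:
f = 2Ω sin φ = 2 × 7.29×10⁻⁵ × sin 66° = 1.33×10⁻⁴ s⁻¹
Geostrophic balance rearranged: |∂P/∂n| = f ρ V_g
|∂P/∂n| = 1.33×10⁻⁴ × 0.745 × 36.0 = 3.57×10⁻³ Pa/m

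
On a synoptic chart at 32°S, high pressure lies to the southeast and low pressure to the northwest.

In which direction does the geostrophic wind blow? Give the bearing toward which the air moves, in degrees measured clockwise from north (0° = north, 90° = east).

The pressure-gradient force points toward the northwest (bearing 315°).
Geostrophic balance: in the Southern Hemisphere the Coriolis force deflects motion to the left, so the geostrophic wind blows 90° to the left of the pressure-gradient force (low pressure on the right).
Rotating 315° by 90° counterclockwise gives 225° — the wind blows toward the southwest.

225°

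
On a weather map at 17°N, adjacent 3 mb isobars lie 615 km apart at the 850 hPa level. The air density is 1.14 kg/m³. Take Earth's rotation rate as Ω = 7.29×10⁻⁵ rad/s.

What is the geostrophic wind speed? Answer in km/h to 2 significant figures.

Coriolis parameter at 17°N:
f = 2Ω sin φ = 2 × 7.29×10⁻⁵ × sin 17° = 4.26×10⁻⁵ s⁻¹
Pressure gradient: |∂P/∂n| = 300 Pa / 615000 m = 4.88×10⁻⁴ Pa/m
Geostrophic balance (pressure-gradient force = Coriolis force):
V_g = (1/(fρ)) |∂P/∂n| = 4.88×10⁻⁴ / (4.26×10⁻⁵ × 1.14) = 10.0 m/s
Converting: 10.0 m/s × 3.6 = 36 km/h

36 km/h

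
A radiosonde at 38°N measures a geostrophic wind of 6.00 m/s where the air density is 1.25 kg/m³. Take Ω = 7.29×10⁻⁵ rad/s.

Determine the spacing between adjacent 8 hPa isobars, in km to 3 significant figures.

1190 km

Coriolis parameter at 38°N:
f = 2Ω sin φ = 2 × 7.29×10⁻⁵ × sin 38° = 8.98×10⁻⁵ s⁻¹
Geostrophic balance rearranged: |∂P/∂n| = f ρ V_g
|∂P/∂n| = 8.98×10⁻⁵ × 1.25 × 6.00 = 6.73×10⁻⁴ Pa/m
Isobar spacing: Δn = ΔP/|∂P/∂n| = 800 Pa / 6.73×10⁻⁴ Pa/m = 1188309 m ≈ 1190 km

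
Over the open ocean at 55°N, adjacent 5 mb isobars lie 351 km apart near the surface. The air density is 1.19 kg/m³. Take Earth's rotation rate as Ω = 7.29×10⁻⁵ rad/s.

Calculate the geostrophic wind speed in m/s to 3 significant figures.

Coriolis parameter at 55°N:
f = 2Ω sin φ = 2 × 7.29×10⁻⁵ × sin 55° = 1.19×10⁻⁴ s⁻¹
Pressure gradient: |∂P/∂n| = 500 Pa / 351000 m = 1.42×10⁻³ Pa/m
Geostrophic balance (pressure-gradient force = Coriolis force):
V_g = (1/(fρ)) |∂P/∂n| = 1.42×10⁻³ / (1.19×10⁻⁴ × 1.19) = 10.0 m/s

10.0 m/s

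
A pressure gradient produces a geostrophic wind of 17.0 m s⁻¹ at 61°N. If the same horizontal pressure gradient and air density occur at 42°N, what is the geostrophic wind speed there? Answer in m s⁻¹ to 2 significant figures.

22 m s⁻¹

With the same pressure gradient and density, V_g ∝ 1/f ∝ 1/sin φ.
V₂ = V₁ · sin φ₁ / sin φ₂ = 17.0 × sin 61° / sin 42°
V₂ = 17.0 × 0.8746/0.6691 = 22 m s⁻¹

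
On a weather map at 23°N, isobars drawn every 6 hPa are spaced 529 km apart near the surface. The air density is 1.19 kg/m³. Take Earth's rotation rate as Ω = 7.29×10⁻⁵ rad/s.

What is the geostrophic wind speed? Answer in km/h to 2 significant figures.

60 km/h

Coriolis parameter at 23°N:
f = 2Ω sin φ = 2 × 7.29×10⁻⁵ × sin 23° = 5.70×10⁻⁵ s⁻¹
Pressure gradient: |∂P/∂n| = 600 Pa / 529000 m = 1.13×10⁻³ Pa/m
Geostrophic balance (pressure-gradient force = Coriolis force):
V_g = (1/(fρ)) |∂P/∂n| = 1.13×10⁻³ / (5.70×10⁻⁵ × 1.19) = 16.7 m/s
Converting: 16.7 m/s × 3.6 = 60 km/h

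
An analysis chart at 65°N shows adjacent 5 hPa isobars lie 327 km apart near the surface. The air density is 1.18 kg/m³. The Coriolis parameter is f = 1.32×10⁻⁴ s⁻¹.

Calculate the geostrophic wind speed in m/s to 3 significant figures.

Pressure gradient: |∂P/∂n| = 500 Pa / 327000 m = 1.53×10⁻³ Pa/m
Geostrophic balance (pressure-gradient force = Coriolis force):
V_g = (1/(fρ)) |∂P/∂n| = 1.53×10⁻³ / (1.32×10⁻⁴ × 1.18) = 9.82 m/s

9.82 m/s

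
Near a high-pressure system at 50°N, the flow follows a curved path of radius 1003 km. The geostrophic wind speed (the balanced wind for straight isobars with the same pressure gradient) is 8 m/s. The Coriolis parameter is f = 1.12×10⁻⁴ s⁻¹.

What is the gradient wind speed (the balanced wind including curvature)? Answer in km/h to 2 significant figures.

Around a high, pressure-gradient force acts outward with centrifugal, so Coriolis balances both:
fV = (1/ρ)|∂P/∂n| + V²/R  →  V² − fR·V + fR·V_g = 0
With fR = 1.12×10⁻⁴ × 1003×10³ m = 112 m/s:
V = [fR − √((fR)² − 4 fR V_g)]/2 = [112 − √(112² − 4×112×8)]/2 = 8.67 m/s
Supergeostrophic (V > V_g = 8 m/s), as expected around a high.
Converting: 8.67 m/s × 3.6 = 31 km/h

31 km/h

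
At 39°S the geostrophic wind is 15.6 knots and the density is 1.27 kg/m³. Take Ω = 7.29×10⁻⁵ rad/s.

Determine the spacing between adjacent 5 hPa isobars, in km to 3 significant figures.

535 km

Coriolis parameter at 39°S:
f = 2Ω sin φ = 2 × 7.29×10⁻⁵ × sin 39° = 9.18×10⁻⁵ s⁻¹
Wind speed in SI: 15.6 knots = 8.03 m/s
Geostrophic balance rearranged: |∂P/∂n| = f ρ V_g
|∂P/∂n| = 9.18×10⁻⁵ × 1.27 × 8.03 = 9.35×10⁻⁴ Pa/m
Isobar spacing: Δn = ΔP/|∂P/∂n| = 500 Pa / 9.35×10⁻⁴ Pa/m = 534656 m ≈ 535 km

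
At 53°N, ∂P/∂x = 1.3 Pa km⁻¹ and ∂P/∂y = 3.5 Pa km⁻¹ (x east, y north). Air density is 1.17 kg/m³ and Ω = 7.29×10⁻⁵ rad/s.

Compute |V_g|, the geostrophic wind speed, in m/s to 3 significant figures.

Coriolis parameter at 53°N:
f = 2Ω sin φ = 2 × 7.29×10⁻⁵ × sin 53° = 1.16×10⁻⁴ s⁻¹
Component geostrophic relations (x east, y north):
u_g = −(1/(fρ)) ∂P/∂y,  v_g = (1/(fρ)) ∂P/∂x
u_g = −(3.5×10⁻³)/(1.16×10⁻⁴ × 1.17) = −25.7 m/s;  v_g = (1.3×10⁻³)/(1.16×10⁻⁴ × 1.17) = 9.54 m/s
|V_g| = √(u_g² + v_g²) = 27.4 m/s

27.4 m/s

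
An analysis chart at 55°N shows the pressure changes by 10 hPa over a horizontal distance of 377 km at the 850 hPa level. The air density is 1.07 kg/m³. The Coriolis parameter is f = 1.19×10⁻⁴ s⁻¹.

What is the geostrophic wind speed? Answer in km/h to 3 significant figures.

75.0 km/h

Pressure gradient: |∂P/∂n| = 1000 Pa / 377000 m = 2.65×10⁻³ Pa/m
Geostrophic balance (pressure-gradient force = Coriolis force):
V_g = (1/(fρ)) |∂P/∂n| = 2.65×10⁻³ / (1.19×10⁻⁴ × 1.07) = 20.8 m/s
Converting: 20.8 m/s × 3.6 = 75.0 km/h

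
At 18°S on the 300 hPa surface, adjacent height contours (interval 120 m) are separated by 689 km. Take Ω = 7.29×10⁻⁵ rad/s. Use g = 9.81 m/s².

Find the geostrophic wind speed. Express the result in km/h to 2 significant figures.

Coriolis parameter at 18°S:
f = 2Ω sin φ = 2 × 7.29×10⁻⁵ × sin 18° = 4.51×10⁻⁵ s⁻¹
Height gradient: |∂Z/∂n| = 120 m / 689000 m = 1.74×10⁻⁴
On a pressure surface, geostrophic balance gives V_g = (g/f)|∂Z/∂n|:
V_g = 9.81 × 1.74×10⁻⁴ / 4.51×10⁻⁵ = 37.9 m/s
Converting: 37.9 m/s × 3.6 = 140 km/h

140 km/h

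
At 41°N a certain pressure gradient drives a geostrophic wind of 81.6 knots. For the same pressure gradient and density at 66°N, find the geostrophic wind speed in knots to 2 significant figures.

59 knots

With the same pressure gradient and density, V_g ∝ 1/f ∝ 1/sin φ.
V₂ = V₁ · sin φ₁ / sin φ₂ = 81.6 × sin 41° / sin 66°
V₂ = 81.6 × 0.6561/0.9135 = 59 knots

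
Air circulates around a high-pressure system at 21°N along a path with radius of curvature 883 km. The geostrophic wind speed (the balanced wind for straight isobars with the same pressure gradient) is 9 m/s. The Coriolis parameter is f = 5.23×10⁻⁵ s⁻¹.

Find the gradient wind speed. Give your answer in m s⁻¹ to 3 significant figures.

Around a high, pressure-gradient force acts outward with centrifugal, so Coriolis balances both:
fV = (1/ρ)|∂P/∂n| + V²/R  →  V² − fR·V + fR·V_g = 0
With fR = 5.23×10⁻⁵ × 883×10³ m = 46.2 m/s:
V = [fR − √((fR)² − 4 fR V_g)]/2 = [46.2 − √(46.2² − 4×46.2×9)]/2 = 12.2 m/s
Supergeostrophic (V > V_g = 9 m/s), as expected around a high.

12.2 m s⁻¹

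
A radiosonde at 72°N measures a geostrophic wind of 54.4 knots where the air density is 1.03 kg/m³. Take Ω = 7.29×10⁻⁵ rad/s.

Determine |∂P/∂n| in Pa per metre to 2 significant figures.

4.0×10⁻³ Pa/m

Coriolis parameter at 72°N:
f = 2Ω sin φ = 2 × 7.29×10⁻⁵ × sin 72° = 1.39×10⁻⁴ s⁻¹
Wind speed in SI: 54.4 knots = 28.0 m/s
Geostrophic balance rearranged: |∂P/∂n| = f ρ V_g
|∂P/∂n| = 1.39×10⁻⁴ × 1.03 × 28.0 = 4.00×10⁻³ Pa/m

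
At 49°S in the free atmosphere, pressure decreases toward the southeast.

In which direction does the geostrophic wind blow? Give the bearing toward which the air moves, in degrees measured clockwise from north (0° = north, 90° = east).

045°

The pressure-gradient force points toward the southeast (bearing 135°).
Geostrophic balance: in the Southern Hemisphere the Coriolis force deflects motion to the left, so the geostrophic wind blows 90° to the left of the pressure-gradient force (low pressure on the right).
Rotating 135° by 90° counterclockwise gives 045° — the wind blows toward the northeast.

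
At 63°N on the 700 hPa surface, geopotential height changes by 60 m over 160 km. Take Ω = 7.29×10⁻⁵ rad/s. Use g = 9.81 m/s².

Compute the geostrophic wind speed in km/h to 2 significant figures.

Coriolis parameter at 63°N:
f = 2Ω sin φ = 2 × 7.29×10⁻⁵ × sin 63° = 1.30×10⁻⁴ s⁻¹
Height gradient: |∂Z/∂n| = 60 m / 160000 m = 3.75×10⁻⁴
On a pressure surface, geostrophic balance gives V_g = (g/f)|∂Z/∂n|:
V_g = 9.81 × 3.75×10⁻⁴ / 1.30×10⁻⁴ = 28.3 m/s
Converting: 28.3 m/s × 3.6 = 100 km/h

100 km/h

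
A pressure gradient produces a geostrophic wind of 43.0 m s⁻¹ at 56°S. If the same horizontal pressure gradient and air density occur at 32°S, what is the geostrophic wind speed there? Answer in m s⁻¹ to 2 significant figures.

67 m s⁻¹

With the same pressure gradient and density, V_g ∝ 1/f ∝ 1/sin φ.
V₂ = V₁ · sin φ₁ / sin φ₂ = 43.0 × sin 56° / sin 32°
V₂ = 43.0 × 0.8290/0.5299 = 67 m s⁻¹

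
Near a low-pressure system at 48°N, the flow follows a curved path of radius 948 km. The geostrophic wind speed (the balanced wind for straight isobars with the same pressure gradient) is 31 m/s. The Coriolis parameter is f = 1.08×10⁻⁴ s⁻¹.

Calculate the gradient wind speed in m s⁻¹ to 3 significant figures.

Around a low, centrifugal force acts outward with Coriolis, so pressure-gradient force balances both:
(1/ρ)|∂P/∂n| = fV + V²/R  →  V² + fR·V − fR·V_g = 0
With fR = 1.08×10⁻⁴ × 948×10³ m = 102 m/s:
V = [−fR + √((fR)² + 4 fR V_g)]/2 = [−102 + √(102² + 4×102×31)]/2 = 24.9 m/s
Subgeostrophic (V < V_g = 31 m/s), as expected around a low.

24.9 m s⁻¹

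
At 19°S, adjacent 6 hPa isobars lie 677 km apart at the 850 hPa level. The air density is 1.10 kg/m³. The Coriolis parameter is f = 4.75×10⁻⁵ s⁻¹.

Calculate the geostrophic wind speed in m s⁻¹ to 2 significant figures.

17 m s⁻¹

Pressure gradient: |∂P/∂n| = 600 Pa / 677000 m = 8.86×10⁻⁴ Pa/m
Geostrophic balance (pressure-gradient force = Coriolis force):
V_g = (1/(fρ)) |∂P/∂n| = 8.86×10⁻⁴ / (4.75×10⁻⁵ × 1.10) = 17.0 m/s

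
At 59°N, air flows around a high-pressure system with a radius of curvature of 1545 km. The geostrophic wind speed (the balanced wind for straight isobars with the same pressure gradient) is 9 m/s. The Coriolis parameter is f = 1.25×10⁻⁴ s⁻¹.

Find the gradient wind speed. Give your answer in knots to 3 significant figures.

18.4 knots

Around a high, pressure-gradient force acts outward with centrifugal, so Coriolis balances both:
fV = (1/ρ)|∂P/∂n| + V²/R  →  V² − fR·V + fR·V_g = 0
With fR = 1.25×10⁻⁴ × 1545×10³ m = 193 m/s:
V = [fR − √((fR)² − 4 fR V_g)]/2 = [193 − √(193² − 4×193×9)]/2 = 9.46 m/s
Supergeostrophic (V > V_g = 9 m/s), as expected around a high.
Converting: 9.46 m/s × 1.944 = 18.4 knots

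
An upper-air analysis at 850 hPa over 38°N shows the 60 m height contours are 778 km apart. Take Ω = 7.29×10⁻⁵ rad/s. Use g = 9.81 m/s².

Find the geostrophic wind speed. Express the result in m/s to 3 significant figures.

Coriolis parameter at 38°N:
f = 2Ω sin φ = 2 × 7.29×10⁻⁵ × sin 38° = 8.98×10⁻⁵ s⁻¹
Height gradient: |∂Z/∂n| = 60 m / 778000 m = 7.71×10⁻⁵
On a pressure surface, geostrophic balance gives V_g = (g/f)|∂Z/∂n|:
V_g = 9.81 × 7.71×10⁻⁵ / 8.98×10⁻⁵ = 8.43 m/s

8.43 m/s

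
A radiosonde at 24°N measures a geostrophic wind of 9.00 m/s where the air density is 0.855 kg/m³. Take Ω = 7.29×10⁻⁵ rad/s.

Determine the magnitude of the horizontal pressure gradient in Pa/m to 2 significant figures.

Coriolis parameter at 24°N:
f = 2Ω sin φ = 2 × 7.29×10⁻⁵ × sin 24° = 5.93×10⁻⁵ s⁻¹
Geostrophic balance rearranged: |∂P/∂n| = f ρ V_g
|∂P/∂n| = 5.93×10⁻⁵ × 0.855 × 9.00 = 4.56×10⁻⁴ Pa/m

4.6×10⁻⁴ Pa/m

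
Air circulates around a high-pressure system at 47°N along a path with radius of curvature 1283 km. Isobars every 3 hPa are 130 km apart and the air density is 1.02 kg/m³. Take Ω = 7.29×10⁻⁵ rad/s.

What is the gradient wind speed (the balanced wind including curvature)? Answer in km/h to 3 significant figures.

Coriolis parameter at 47°N:
f = 2Ω sin φ = 2 × 7.29×10⁻⁵ × sin 47° = 1.07×10⁻⁴ s⁻¹
Pressure gradient: |∂P/∂n| = 300 Pa / 130000 m = 2.31×10⁻³ Pa/m
Geostrophic speed: V_g = |∂P/∂n|/(fρ) = 2.31×10⁻³/(1.07×10⁻⁴ × 1.02) = 21.2 m/s
Around a high, pressure-gradient force acts outward with centrifugal, so Coriolis balances both:
fV = (1/ρ)|∂P/∂n| + V²/R  →  V² − fR·V + fR·V_g = 0
With fR = 1.07×10⁻⁴ × 1283×10³ m = 137 m/s:
V = [fR − √((fR)² − 4 fR V_g)]/2 = [137 − √(137² − 4×137×21.2)]/2 = 26.3 m/s
Supergeostrophic (V > V_g = 21.2 m/s), as expected around a high.
Converting: 26.3 m/s × 3.6 = 94.5 km/h

94.5 km/h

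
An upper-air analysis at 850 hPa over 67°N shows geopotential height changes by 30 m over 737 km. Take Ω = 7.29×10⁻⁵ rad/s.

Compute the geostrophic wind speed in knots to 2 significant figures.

Coriolis parameter at 67°N:
f = 2Ω sin φ = 2 × 7.29×10⁻⁵ × sin 67° = 1.34×10⁻⁴ s⁻¹
Height gradient: |∂Z/∂n| = 30 m / 737000 m = 4.07×10⁻⁵
On a pressure surface, geostrophic balance gives V_g = (g/f)|∂Z/∂n|:
V_g = 9.81 × 4.07×10⁻⁵ / 1.34×10⁻⁴ = 2.98 m/s
Converting: 2.98 m/s × 1.944 = 5.8 knots

5.8 knots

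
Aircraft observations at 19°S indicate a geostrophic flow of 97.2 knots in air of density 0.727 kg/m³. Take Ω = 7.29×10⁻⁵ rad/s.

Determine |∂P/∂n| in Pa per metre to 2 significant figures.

1.7×10⁻³ Pa/m

Coriolis parameter at 19°S:
f = 2Ω sin φ = 2 × 7.29×10⁻⁵ × sin 19° = 4.75×10⁻⁵ s⁻¹
Wind speed in SI: 97.2 knots = 50.0 m/s
Geostrophic balance rearranged: |∂P/∂n| = f ρ V_g
|∂P/∂n| = 4.75×10⁻⁵ × 0.727 × 50.0 = 1.73×10⁻³ Pa/m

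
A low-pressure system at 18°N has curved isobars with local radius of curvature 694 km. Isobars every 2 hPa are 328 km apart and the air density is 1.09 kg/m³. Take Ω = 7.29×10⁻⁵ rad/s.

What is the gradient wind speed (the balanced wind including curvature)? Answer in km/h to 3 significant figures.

34.3 km/h

Coriolis parameter at 18°N:
f = 2Ω sin φ = 2 × 7.29×10⁻⁵ × sin 18° = 4.51×10⁻⁵ s⁻¹
Pressure gradient: |∂P/∂n| = 200 Pa / 328000 m = 6.10×10⁻⁴ Pa/m
Geostrophic speed: V_g = |∂P/∂n|/(fρ) = 6.10×10⁻⁴/(4.51×10⁻⁵ × 1.09) = 12.4 m/s
Around a low, centrifugal force acts outward with Coriolis, so pressure-gradient force balances both:
(1/ρ)|∂P/∂n| = fV + V²/R  →  V² + fR·V − fR·V_g = 0
With fR = 4.51×10⁻⁵ × 694×10³ m = 31.3 m/s:
V = [−fR + √((fR)² + 4 fR V_g)]/2 = [−31.3 + √(31.3² + 4×31.3×12.4)]/2 = 9.52 m/s
Subgeostrophic (V < V_g = 12.4 m/s), as expected around a low.
Converting: 9.52 m/s × 3.6 = 34.3 km/h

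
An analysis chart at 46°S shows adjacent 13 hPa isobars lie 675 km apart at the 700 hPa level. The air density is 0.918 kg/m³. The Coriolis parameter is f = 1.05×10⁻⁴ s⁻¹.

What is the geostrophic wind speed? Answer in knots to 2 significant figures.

Pressure gradient: |∂P/∂n| = 1300 Pa / 675000 m = 1.93×10⁻³ Pa/m
Geostrophic balance (pressure-gradient force = Coriolis force):
V_g = (1/(fρ)) |∂P/∂n| = 1.93×10⁻³ / (1.05×10⁻⁴ × 0.918) = 20.0 m/s
Converting: 20.0 m/s × 1.944 = 39 knots

39 knots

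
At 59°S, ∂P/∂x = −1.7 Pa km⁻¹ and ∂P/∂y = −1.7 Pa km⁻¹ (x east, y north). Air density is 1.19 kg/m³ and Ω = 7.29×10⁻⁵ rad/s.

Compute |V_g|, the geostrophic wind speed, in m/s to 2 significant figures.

Coriolis parameter at 59°S:
f = 2Ω sin φ = 2 × 7.29×10⁻⁵ × sin 59° = 1.25×10⁻⁴ s⁻¹
In the Southern Hemisphere f is negative: f = −1.25×10⁻⁴ s⁻¹.
Component geostrophic relations (x east, y north):
u_g = −(1/(fρ)) ∂P/∂y,  v_g = (1/(fρ)) ∂P/∂x
u_g = −(−1.7×10⁻³)/(−1.25×10⁻⁴ × 1.19) = −11.4 m/s;  v_g = (−1.7×10⁻³)/(−1.25×10⁻⁴ × 1.19) = 11.4 m/s
|V_g| = √(u_g² + v_g²) = 16.2 m/s

16 m/s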